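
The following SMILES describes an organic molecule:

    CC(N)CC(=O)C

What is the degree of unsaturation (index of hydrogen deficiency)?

1

Molecular formula: C5H11NO.
DoU = (2C + 2 + N − H − X) / 2, where X is the halogen count and O/S are ignored.
    = (2·5 + 2 + 1 − 11 − 0) / 2 = 2 / 2 = 1.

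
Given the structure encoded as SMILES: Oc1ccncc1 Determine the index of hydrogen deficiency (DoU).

Molecular formula: C5H5NO.
DoU = (2C + 2 + N − H − X) / 2, where X is the halogen count and O/S are ignored.
    = (2·5 + 2 + 1 − 5 − 0) / 2 = 8 / 2 = 4.

4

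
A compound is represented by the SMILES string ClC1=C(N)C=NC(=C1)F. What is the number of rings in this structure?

1

In SMILES, each pair of matching ring-closure digits denotes one ring-closing bond; the number of such bonds equals the number of independent rings.
Ring-closure bonds here: 1.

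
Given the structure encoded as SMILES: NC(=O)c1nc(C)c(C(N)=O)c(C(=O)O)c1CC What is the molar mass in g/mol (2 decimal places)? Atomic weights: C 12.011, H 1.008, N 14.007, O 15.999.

251.24 g/mol

First, the molecular formula is C11H13N3O4 (counting implicit H from valence).
  C: 11 × 12.011 = 132.121
  H: 13 × 1.008 = 13.104
  N: 3 × 14.007 = 42.021
  O: 4 × 15.999 = 63.996
Sum: 11×12.011 + 13×1.008 + 3×14.007 + 4×15.999 = 251.242 → 251.24 g/mol.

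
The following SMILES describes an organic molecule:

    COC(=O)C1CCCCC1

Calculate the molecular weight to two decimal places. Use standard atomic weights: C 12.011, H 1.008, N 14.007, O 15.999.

First, the molecular formula is C8H14O2 (counting implicit H from valence).
  C: 8 × 12.011 = 96.088
  H: 14 × 1.008 = 14.112
  O: 2 × 15.999 = 31.998
Sum: 8×12.011 + 14×1.008 + 2×15.999 = 142.198 → 142.20 g/mol.

142.20 g/mol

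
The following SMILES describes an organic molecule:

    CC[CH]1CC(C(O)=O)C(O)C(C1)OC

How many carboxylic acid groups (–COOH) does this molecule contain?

The carboxylic acid motif appears at heavy-atom position 6 in the SMILES.
Other groups present: 1 ether, 1 hydroxyl.
Carboxylic acid count: 1.

1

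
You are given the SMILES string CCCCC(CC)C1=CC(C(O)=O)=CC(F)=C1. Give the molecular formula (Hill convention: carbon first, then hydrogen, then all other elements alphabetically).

Walk through each heavy atom and fill implicit hydrogens from standard valence (C 4, N 3, O 2, S 2, halogen 1):
  atom 1: C, bond orders sum to 1 (valence 4) → 3 H
  atom 2: C, bond orders sum to 2 (valence 4) → 2 H
  atom 3: C, bond orders sum to 2 (valence 4) → 2 H
  atom 4: C, bond orders sum to 2 (valence 4) → 2 H
  atom 5: C, bond orders sum to 3 (valence 4) → 1 H
  atom 6: C, bond orders sum to 2 (valence 4) → 2 H
  atom 7: C, bond orders sum to 1 (valence 4) → 3 H
  atom 8: C, bond orders sum to 4 (valence 4) → 0 H
  atom 9: C, bond orders sum to 3 (valence 4) → 1 H
  atom 10: C, bond orders sum to 4 (valence 4) → 0 H
  atom 11: C, bond orders sum to 4 (valence 4) → 0 H
  atom 12: O, bond orders sum to 1 (valence 2) → 1 H
  atom 13: O, bond orders sum to 2 (valence 2) → 0 H
  atom 14: C, bond orders sum to 3 (valence 4) → 1 H
  atom 15: C, bond orders sum to 4 (valence 4) → 0 H
  atom 16: F (halogen, monovalent) → 0 H
  atom 17: C, bond orders sum to 3 (valence 4) → 1 H
Totals → C:14, H:19, F:1, O:2.
In Hill order: C14H19FO2.

C14H19FO2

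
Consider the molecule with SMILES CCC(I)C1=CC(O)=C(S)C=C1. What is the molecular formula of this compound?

C9H11IOS

Walk through each heavy atom and fill implicit hydrogens from standard valence (C 4, N 3, O 2, S 2, halogen 1):
  atom 1: C, bond orders sum to 1 (valence 4) → 3 H
  atom 2: C, bond orders sum to 2 (valence 4) → 2 H
  atom 3: C, bond orders sum to 3 (valence 4) → 1 H
  atom 4: I (halogen, monovalent) → 0 H
  atom 5: C, bond orders sum to 4 (valence 4) → 0 H
  atom 6: C, bond orders sum to 3 (valence 4) → 1 H
  atom 7: C, bond orders sum to 4 (valence 4) → 0 H
  atom 8: O, bond orders sum to 1 (valence 2) → 1 H
  atom 9: C, bond orders sum to 4 (valence 4) → 0 H
  atom 10: S, bond orders sum to 1 (valence 2) → 1 H
  atom 11: C, bond orders sum to 3 (valence 4) → 1 H
  atom 12: C, bond orders sum to 3 (valence 4) → 1 H
Totals → C:9, H:11, I:1, O:1, S:1.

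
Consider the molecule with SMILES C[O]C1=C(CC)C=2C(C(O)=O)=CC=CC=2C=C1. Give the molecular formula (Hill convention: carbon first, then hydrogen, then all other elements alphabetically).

Walk through each heavy atom and fill implicit hydrogens from standard valence (C 4, N 3, O 2, S 2, halogen 1):
  atom 1: C, bond orders sum to 1 (valence 4) → 3 H
  atom 2: O with explicit H count 0
  atom 3: C, bond orders sum to 4 (valence 4) → 0 H
  atom 4: C, bond orders sum to 4 (valence 4) → 0 H
  atom 5: C, bond orders sum to 2 (valence 4) → 2 H
  atom 6: C, bond orders sum to 1 (valence 4) → 3 H
  atom 7: C, bond orders sum to 4 (valence 4) → 0 H
  atom 8: C, bond orders sum to 4 (valence 4) → 0 H
  atom 9: C, bond orders sum to 4 (valence 4) → 0 H
  atom 10: O, bond orders sum to 1 (valence 2) → 1 H
  atom 11: O, bond orders sum to 2 (valence 2) → 0 H
  atom 12: C, bond orders sum to 3 (valence 4) → 1 H
  atom 13: C, bond orders sum to 3 (valence 4) → 1 H
  atom 14: C, bond orders sum to 3 (valence 4) → 1 H
  atom 15: C, bond orders sum to 4 (valence 4) → 0 H
  atom 16: C, bond orders sum to 3 (valence 4) → 1 H
  atom 17: C, bond orders sum to 3 (valence 4) → 1 H
Totals → C:14, H:14, O:3.
In Hill order: C14H14O3.

C14H14O3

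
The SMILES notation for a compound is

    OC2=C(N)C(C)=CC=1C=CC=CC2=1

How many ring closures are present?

In SMILES, each pair of matching ring-closure digits denotes one ring-closing bond; the number of such bonds equals the number of independent rings.
Ring-closure bonds here: 2.

2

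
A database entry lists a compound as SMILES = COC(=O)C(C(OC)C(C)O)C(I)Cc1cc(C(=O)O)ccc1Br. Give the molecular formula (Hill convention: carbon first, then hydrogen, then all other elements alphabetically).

C16H20BrIO6

Walk through each heavy atom and fill implicit hydrogens from standard valence (C 4, N 3, O 2, S 2, halogen 1); for lowercase aromatic atoms, an aromatic c carries 1 H when it has two neighbours and 0 H with three, and aromatic n carries 0 H:
  atom 1: C, bond orders sum to 1 (valence 4) → 3 H
  atom 2: O, bond orders sum to 2 (valence 2) → 0 H
  atom 3: C, bond orders sum to 4 (valence 4) → 0 H
  atom 4: O, bond orders sum to 2 (valence 2) → 0 H
  atom 5: C, bond orders sum to 3 (valence 4) → 1 H
  atom 6: C, bond orders sum to 3 (valence 4) → 1 H
  atom 7: O, bond orders sum to 2 (valence 2) → 0 H
  atom 8: C, bond orders sum to 1 (valence 4) → 3 H
  atom 9: C, bond orders sum to 3 (valence 4) → 1 H
  atom 10: C, bond orders sum to 1 (valence 4) → 3 H
  atom 11: O, bond orders sum to 1 (valence 2) → 1 H
  atom 12: C, bond orders sum to 3 (valence 4) → 1 H
  atom 13: I (halogen, monovalent) → 0 H
  atom 14: C, bond orders sum to 2 (valence 4) → 2 H
  atom 15: aromatic c, 3 neighbours → 0 H
  atom 16: aromatic c, 2 neighbours → 1 H
  atom 17: aromatic c, 3 neighbours → 0 H
  atom 18: C, bond orders sum to 4 (valence 4) → 0 H
  atom 19: O, bond orders sum to 2 (valence 2) → 0 H
  atom 20: O, bond orders sum to 1 (valence 2) → 1 H
  atom 21: aromatic c, 2 neighbours → 1 H
  atom 22: aromatic c, 2 neighbours → 1 H
  atom 23: aromatic c, 3 neighbours → 0 H
  atom 24: Br (halogen, monovalent) → 0 H
Totals → C:16, H:20, Br:1, I:1, O:6.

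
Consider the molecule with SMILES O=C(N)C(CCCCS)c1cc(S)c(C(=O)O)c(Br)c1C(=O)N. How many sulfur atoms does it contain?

2

Scan the SMILES for S atoms (remember two-letter symbols like Cl and Br are single atoms).
Sulfur count: 2.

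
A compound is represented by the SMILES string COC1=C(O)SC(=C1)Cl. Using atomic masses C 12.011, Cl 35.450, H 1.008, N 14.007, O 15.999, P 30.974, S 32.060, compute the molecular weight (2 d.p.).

164.60 g/mol

First, the molecular formula is C5H5ClO2S (counting implicit H from valence).
  C: 5 × 12.011 = 60.055
  Cl: 1 × 35.450 = 35.450
  H: 5 × 1.008 = 5.040
  O: 2 × 15.999 = 31.998
  S: 1 × 32.060 = 32.060
Sum: 5×12.011 + 1×35.450 + 5×1.008 + 2×15.999 + 1×32.060 = 164.603 → 164.60 g/mol.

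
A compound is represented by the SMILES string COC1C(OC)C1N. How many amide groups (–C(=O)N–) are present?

Scan the SMILES for the amide motif — none present.
Groups that are present: 2 ether, 1 primary amine.

0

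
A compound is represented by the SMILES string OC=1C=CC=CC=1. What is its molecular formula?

C6H6O

Walk through each heavy atom and fill implicit hydrogens from standard valence (C 4, N 3, O 2, S 2, halogen 1):
  atom 1: O, bond orders sum to 1 (valence 2) → 1 H
  atom 2: C, bond orders sum to 4 (valence 4) → 0 H
  atom 3: C, bond orders sum to 3 (valence 4) → 1 H
  atom 4: C, bond orders sum to 3 (valence 4) → 1 H
  atom 5: C, bond orders sum to 3 (valence 4) → 1 H
  atom 6: C, bond orders sum to 3 (valence 4) → 1 H
  atom 7: C, bond orders sum to 3 (valence 4) → 1 H
Totals → C:6, H:6, O:1.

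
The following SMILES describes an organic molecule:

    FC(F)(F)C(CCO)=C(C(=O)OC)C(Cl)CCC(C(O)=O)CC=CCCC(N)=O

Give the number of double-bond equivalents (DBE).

5

Degree of unsaturation = (number of rings) + (number of π bonds).
Ring closures in the SMILES: 0.
π bonds: 5 double bonds (each 1 DoU) → 5 DoU from unsaturation.
Total DoU = 0 + 5 = 5.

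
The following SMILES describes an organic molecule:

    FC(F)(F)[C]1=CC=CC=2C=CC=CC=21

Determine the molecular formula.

C11H7F3

Walk through each heavy atom and fill implicit hydrogens from standard valence (C 4, N 3, O 2, S 2, halogen 1):
  atom 1: F (halogen, monovalent) → 0 H
  atom 2: C, bond orders sum to 4 (valence 4) → 0 H
  atom 3: F (halogen, monovalent) → 0 H
  atom 4: F (halogen, monovalent) → 0 H
  atom 5: C with explicit H count 0
  atom 6: C, bond orders sum to 3 (valence 4) → 1 H
  atom 7: C, bond orders sum to 3 (valence 4) → 1 H
  atom 8: C, bond orders sum to 3 (valence 4) → 1 H
  atom 9: C, bond orders sum to 4 (valence 4) → 0 H
  atom 10: C, bond orders sum to 3 (valence 4) → 1 H
  atom 11: C, bond orders sum to 3 (valence 4) → 1 H
  atom 12: C, bond orders sum to 3 (valence 4) → 1 H
  atom 13: C, bond orders sum to 3 (valence 4) → 1 H
  atom 14: C, bond orders sum to 4 (valence 4) → 0 H
Totals → C:11, H:7, F:3.
In Hill order: C11H7F3.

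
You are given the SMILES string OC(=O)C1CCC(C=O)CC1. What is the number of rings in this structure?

In SMILES, each pair of matching ring-closure digits denotes one ring-closing bond; the number of such bonds equals the number of independent rings.
Ring-closure bonds here: 1.

1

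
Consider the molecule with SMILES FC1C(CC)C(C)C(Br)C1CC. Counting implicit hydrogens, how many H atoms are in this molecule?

18

Walk through each heavy atom and fill implicit hydrogens from standard valence (C 4, N 3, O 2, S 2, halogen 1):
  atom 1: F (halogen, monovalent) → 0 H
  atom 2: C, bond orders sum to 3 (valence 4) → 1 H
  atom 3: C, bond orders sum to 3 (valence 4) → 1 H
  atom 4: C, bond orders sum to 2 (valence 4) → 2 H
  atom 5: C, bond orders sum to 1 (valence 4) → 3 H
  atom 6: C, bond orders sum to 3 (valence 4) → 1 H
  atom 7: C, bond orders sum to 1 (valence 4) → 3 H
  atom 8: C, bond orders sum to 3 (valence 4) → 1 H
  atom 9: Br (halogen, monovalent) → 0 H
  atom 10: C, bond orders sum to 3 (valence 4) → 1 H
  atom 11: C, bond orders sum to 2 (valence 4) → 2 H
  atom 12: C, bond orders sum to 1 (valence 4) → 3 H
Total hydrogens: 18.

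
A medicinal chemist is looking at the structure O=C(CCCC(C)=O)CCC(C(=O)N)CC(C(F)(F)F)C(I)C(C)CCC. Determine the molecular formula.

Walk through each heavy atom and fill implicit hydrogens from standard valence (C 4, N 3, O 2, S 2, halogen 1):
  atom 1: O, bond orders sum to 2 (valence 2) → 0 H
  atom 2: C, bond orders sum to 4 (valence 4) → 0 H
  atom 3: C, bond orders sum to 2 (valence 4) → 2 H
  atom 4: C, bond orders sum to 2 (valence 4) → 2 H
  atom 5: C, bond orders sum to 2 (valence 4) → 2 H
  atom 6: C, bond orders sum to 4 (valence 4) → 0 H
  atom 7: C, bond orders sum to 1 (valence 4) → 3 H
  atom 8: O, bond orders sum to 2 (valence 2) → 0 H
  atom 9: C, bond orders sum to 2 (valence 4) → 2 H
  atom 10: C, bond orders sum to 2 (valence 4) → 2 H
  atom 11: C, bond orders sum to 3 (valence 4) → 1 H
  atom 12: C, bond orders sum to 4 (valence 4) → 0 H
  atom 13: O, bond orders sum to 2 (valence 2) → 0 H
  atom 14: N, bond orders sum to 1 (valence 3) → 2 H
  atom 15: C, bond orders sum to 2 (valence 4) → 2 H
  atom 16: C, bond orders sum to 3 (valence 4) → 1 H
  atom 17: C, bond orders sum to 4 (valence 4) → 0 H
  atom 18: F (halogen, monovalent) → 0 H
  atom 19: F (halogen, monovalent) → 0 H
  atom 20: F (halogen, monovalent) → 0 H
  atom 21: C, bond orders sum to 3 (valence 4) → 1 H
  atom 22: I (halogen, monovalent) → 0 H
  atom 23: C, bond orders sum to 3 (valence 4) → 1 H
  atom 24: C, bond orders sum to 1 (valence 4) → 3 H
  atom 25: C, bond orders sum to 2 (valence 4) → 2 H
  atom 26: C, bond orders sum to 2 (valence 4) → 2 H
  atom 27: C, bond orders sum to 1 (valence 4) → 3 H
Totals → C:19, H:31, F:3, I:1, N:1, O:3.
In Hill order: C19H31F3INO3.

C19H31F3INO3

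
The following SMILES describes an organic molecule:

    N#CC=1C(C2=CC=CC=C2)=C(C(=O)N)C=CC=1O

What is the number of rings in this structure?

2

In SMILES, each pair of matching ring-closure digits denotes one ring-closing bond; the number of such bonds equals the number of independent rings.
Ring-closure bonds here: 2.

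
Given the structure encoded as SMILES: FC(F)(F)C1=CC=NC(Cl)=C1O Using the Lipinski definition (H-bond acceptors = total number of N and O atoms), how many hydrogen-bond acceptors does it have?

N atoms: 1; O atoms: 1.
Lipinski HBA = 1 + 1 = 2.

2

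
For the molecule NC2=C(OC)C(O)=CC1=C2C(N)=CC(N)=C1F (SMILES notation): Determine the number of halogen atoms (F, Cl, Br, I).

1

Halogen atoms appear at heavy-atom position 17 (1×F).
Other groups present: 1 ether, 1 hydroxyl, 3 primary amine.
Halogen count: 1.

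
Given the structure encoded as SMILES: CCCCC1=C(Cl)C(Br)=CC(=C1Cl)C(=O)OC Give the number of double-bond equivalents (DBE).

5

Degree of unsaturation = (number of rings) + (number of π bonds).
Ring closures in the SMILES: 1.
π bonds: 4 double bonds (each 1 DoU) → 4 DoU from unsaturation.
Total DoU = 1 + 4 = 5.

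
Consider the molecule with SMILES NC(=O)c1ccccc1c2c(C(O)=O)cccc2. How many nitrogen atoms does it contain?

1

Scan the SMILES for N atoms (remember two-letter symbols like Cl and Br are single atoms).
Nitrogen count: 1.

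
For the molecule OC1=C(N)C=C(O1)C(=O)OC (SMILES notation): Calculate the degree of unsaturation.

Molecular formula: C6H7NO4.
DoU = (2C + 2 + N − H − X) / 2, where X is the halogen count and O/S are ignored.
    = (2·6 + 2 + 1 − 7 − 0) / 2 = 8 / 2 = 4.

4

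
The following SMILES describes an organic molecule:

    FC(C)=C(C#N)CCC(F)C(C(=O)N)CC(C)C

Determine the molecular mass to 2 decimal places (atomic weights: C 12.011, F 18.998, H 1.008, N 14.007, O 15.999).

258.31 g/mol

First, the molecular formula is C13H20F2N2O (counting implicit H from valence).
  C: 13 × 12.011 = 156.143
  F: 2 × 18.998 = 37.996
  H: 20 × 1.008 = 20.160
  N: 2 × 14.007 = 28.014
  O: 1 × 15.999 = 15.999
Sum: 13×12.011 + 2×18.998 + 20×1.008 + 2×14.007 + 1×15.999 = 258.312 → 258.31 g/mol.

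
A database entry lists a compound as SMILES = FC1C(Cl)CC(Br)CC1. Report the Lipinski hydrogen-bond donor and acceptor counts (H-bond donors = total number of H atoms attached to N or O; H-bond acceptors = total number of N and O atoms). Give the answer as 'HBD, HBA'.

0, 0

Donors: find every N or O and count the H atoms it carries.
  (no N or O atoms present)
Lipinski HBD = 0.
Acceptors: N atoms = 0, O atoms = 0 → HBA = 0.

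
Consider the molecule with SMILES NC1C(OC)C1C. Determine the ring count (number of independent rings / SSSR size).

1

In SMILES, each pair of matching ring-closure digits denotes one ring-closing bond; the number of such bonds equals the number of independent rings.
Ring-closure bonds here: 1.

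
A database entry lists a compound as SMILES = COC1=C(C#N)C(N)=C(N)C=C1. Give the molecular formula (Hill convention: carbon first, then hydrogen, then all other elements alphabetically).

Walk through each heavy atom and fill implicit hydrogens from standard valence (C 4, N 3, O 2, S 2, halogen 1):
  atom 1: C, bond orders sum to 1 (valence 4) → 3 H
  atom 2: O, bond orders sum to 2 (valence 2) → 0 H
  atom 3: C, bond orders sum to 4 (valence 4) → 0 H
  atom 4: C, bond orders sum to 4 (valence 4) → 0 H
  atom 5: C, bond orders sum to 4 (valence 4) → 0 H
  atom 6: N, bond orders sum to 3 (valence 3) → 0 H
  atom 7: C, bond orders sum to 4 (valence 4) → 0 H
  atom 8: N, bond orders sum to 1 (valence 3) → 2 H
  atom 9: C, bond orders sum to 4 (valence 4) → 0 H
  atom 10: N, bond orders sum to 1 (valence 3) → 2 H
  atom 11: C, bond orders sum to 3 (valence 4) → 1 H
  atom 12: C, bond orders sum to 3 (valence 4) → 1 H
Totals → C:8, H:9, N:3, O:1.

C8H9N3O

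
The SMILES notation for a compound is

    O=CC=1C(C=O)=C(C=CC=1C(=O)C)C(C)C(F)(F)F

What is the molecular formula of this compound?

Walk through each heavy atom and fill implicit hydrogens from standard valence (C 4, N 3, O 2, S 2, halogen 1):
  atom 1: O, bond orders sum to 2 (valence 2) → 0 H
  atom 2: C, bond orders sum to 3 (valence 4) → 1 H
  atom 3: C, bond orders sum to 4 (valence 4) → 0 H
  atom 4: C, bond orders sum to 4 (valence 4) → 0 H
  atom 5: C, bond orders sum to 3 (valence 4) → 1 H
  atom 6: O, bond orders sum to 2 (valence 2) → 0 H
  atom 7: C, bond orders sum to 4 (valence 4) → 0 H
  atom 8: C, bond orders sum to 3 (valence 4) → 1 H
  atom 9: C, bond orders sum to 3 (valence 4) → 1 H
  atom 10: C, bond orders sum to 4 (valence 4) → 0 H
  atom 11: C, bond orders sum to 4 (valence 4) → 0 H
  atom 12: O, bond orders sum to 2 (valence 2) → 0 H
  atom 13: C, bond orders sum to 1 (valence 4) → 3 H
  atom 14: C, bond orders sum to 3 (valence 4) → 1 H
  atom 15: C, bond orders sum to 1 (valence 4) → 3 H
  atom 16: C, bond orders sum to 4 (valence 4) → 0 H
  atom 17: F (halogen, monovalent) → 0 H
  atom 18: F (halogen, monovalent) → 0 H
  atom 19: F (halogen, monovalent) → 0 H
Totals → C:13, H:11, F:3, O:3.
In Hill order: C13H11F3O3.

C13H11F3O3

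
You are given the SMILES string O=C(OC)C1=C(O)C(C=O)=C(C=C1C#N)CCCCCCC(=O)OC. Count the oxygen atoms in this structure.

Scan the SMILES for O atoms (remember two-letter symbols like Cl and Br are single atoms).
Oxygen count: 6.

6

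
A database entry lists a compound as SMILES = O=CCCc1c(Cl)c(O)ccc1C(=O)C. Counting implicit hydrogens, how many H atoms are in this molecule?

Walk through each heavy atom and fill implicit hydrogens from standard valence (C 4, N 3, O 2, S 2, halogen 1); for lowercase aromatic atoms, an aromatic c carries 1 H when it has two neighbours and 0 H with three, and aromatic n carries 0 H:
  atom 1: O, bond orders sum to 2 (valence 2) → 0 H
  atom 2: C, bond orders sum to 3 (valence 4) → 1 H
  atom 3: C, bond orders sum to 2 (valence 4) → 2 H
  atom 4: C, bond orders sum to 2 (valence 4) → 2 H
  atom 5: aromatic c, 3 neighbours → 0 H
  atom 6: aromatic c, 3 neighbours → 0 H
  atom 7: Cl (halogen, monovalent) → 0 H
  atom 8: aromatic c, 3 neighbours → 0 H
  atom 9: O, bond orders sum to 1 (valence 2) → 1 H
  atom 10: aromatic c, 2 neighbours → 1 H
  atom 11: aromatic c, 2 neighbours → 1 H
  atom 12: aromatic c, 3 neighbours → 0 H
  atom 13: C, bond orders sum to 4 (valence 4) → 0 H
  atom 14: O, bond orders sum to 2 (valence 2) → 0 H
  atom 15: C, bond orders sum to 1 (valence 4) → 3 H
Total hydrogens: 11.

11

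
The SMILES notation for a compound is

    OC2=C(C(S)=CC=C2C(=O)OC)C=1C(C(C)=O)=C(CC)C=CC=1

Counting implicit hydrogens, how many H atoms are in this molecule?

Walk through each heavy atom and fill implicit hydrogens from standard valence (C 4, N 3, O 2, S 2, halogen 1):
  atom 1: O, bond orders sum to 1 (valence 2) → 1 H
  atom 2: C, bond orders sum to 4 (valence 4) → 0 H
  atom 3: C, bond orders sum to 4 (valence 4) → 0 H
  atom 4: C, bond orders sum to 4 (valence 4) → 0 H
  atom 5: S, bond orders sum to 1 (valence 2) → 1 H
  atom 6: C, bond orders sum to 3 (valence 4) → 1 H
  atom 7: C, bond orders sum to 3 (valence 4) → 1 H
  atom 8: C, bond orders sum to 4 (valence 4) → 0 H
  atom 9: C, bond orders sum to 4 (valence 4) → 0 H
  atom 10: O, bond orders sum to 2 (valence 2) → 0 H
  atom 11: O, bond orders sum to 2 (valence 2) → 0 H
  atom 12: C, bond orders sum to 1 (valence 4) → 3 H
  atom 13: C, bond orders sum to 4 (valence 4) → 0 H
  atom 14: C, bond orders sum to 4 (valence 4) → 0 H
  atom 15: C, bond orders sum to 4 (valence 4) → 0 H
  atom 16: C, bond orders sum to 1 (valence 4) → 3 H
  atom 17: O, bond orders sum to 2 (valence 2) → 0 H
  atom 18: C, bond orders sum to 4 (valence 4) → 0 H
  atom 19: C, bond orders sum to 2 (valence 4) → 2 H
  atom 20: C, bond orders sum to 1 (valence 4) → 3 H
  atom 21: C, bond orders sum to 3 (valence 4) → 1 H
  atom 22: C, bond orders sum to 3 (valence 4) → 1 H
  atom 23: C, bond orders sum to 3 (valence 4) → 1 H
Total hydrogens: 18.

18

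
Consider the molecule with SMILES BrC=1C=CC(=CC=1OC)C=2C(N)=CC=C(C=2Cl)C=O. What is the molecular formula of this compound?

Walk through each heavy atom and fill implicit hydrogens from standard valence (C 4, N 3, O 2, S 2, halogen 1):
  atom 1: Br (halogen, monovalent) → 0 H
  atom 2: C, bond orders sum to 4 (valence 4) → 0 H
  atom 3: C, bond orders sum to 3 (valence 4) → 1 H
  atom 4: C, bond orders sum to 3 (valence 4) → 1 H
  atom 5: C, bond orders sum to 4 (valence 4) → 0 H
  atom 6: C, bond orders sum to 3 (valence 4) → 1 H
  atom 7: C, bond orders sum to 4 (valence 4) → 0 H
  atom 8: O, bond orders sum to 2 (valence 2) → 0 H
  atom 9: C, bond orders sum to 1 (valence 4) → 3 H
  atom 10: C, bond orders sum to 4 (valence 4) → 0 H
  atom 11: C, bond orders sum to 4 (valence 4) → 0 H
  atom 12: N, bond orders sum to 1 (valence 3) → 2 H
  atom 13: C, bond orders sum to 3 (valence 4) → 1 H
  atom 14: C, bond orders sum to 3 (valence 4) → 1 H
  atom 15: C, bond orders sum to 4 (valence 4) → 0 H
  atom 16: C, bond orders sum to 4 (valence 4) → 0 H
  atom 17: Cl (halogen, monovalent) → 0 H
  atom 18: C, bond orders sum to 3 (valence 4) → 1 H
  atom 19: O, bond orders sum to 2 (valence 2) → 0 H
Totals → C:14, H:11, Br:1, Cl:1, N:1, O:2.
In Hill order: C14H11BrClNO2.

C14H11BrClNO2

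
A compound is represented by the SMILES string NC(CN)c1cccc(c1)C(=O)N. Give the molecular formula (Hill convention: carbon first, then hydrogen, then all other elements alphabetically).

Walk through each heavy atom and fill implicit hydrogens from standard valence (C 4, N 3, O 2, S 2, halogen 1); for lowercase aromatic atoms, an aromatic c carries 1 H when it has two neighbours and 0 H with three, and aromatic n carries 0 H:
  atom 1: N, bond orders sum to 1 (valence 3) → 2 H
  atom 2: C, bond orders sum to 3 (valence 4) → 1 H
  atom 3: C, bond orders sum to 2 (valence 4) → 2 H
  atom 4: N, bond orders sum to 1 (valence 3) → 2 H
  atom 5: aromatic c, 3 neighbours → 0 H
  atom 6: aromatic c, 2 neighbours → 1 H
  atom 7: aromatic c, 2 neighbours → 1 H
  atom 8: aromatic c, 2 neighbours → 1 H
  atom 9: aromatic c, 3 neighbours → 0 H
  atom 10: aromatic c, 2 neighbours → 1 H
  atom 11: C, bond orders sum to 4 (valence 4) → 0 H
  atom 12: O, bond orders sum to 2 (valence 2) → 0 H
  atom 13: N, bond orders sum to 1 (valence 3) → 2 H
Totals → C:9, H:13, N:3, O:1.

C9H13N3O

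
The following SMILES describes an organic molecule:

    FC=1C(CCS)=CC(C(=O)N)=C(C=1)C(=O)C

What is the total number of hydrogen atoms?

Walk through each heavy atom and fill implicit hydrogens from standard valence (C 4, N 3, O 2, S 2, halogen 1):
  atom 1: F (halogen, monovalent) → 0 H
  atom 2: C, bond orders sum to 4 (valence 4) → 0 H
  atom 3: C, bond orders sum to 4 (valence 4) → 0 H
  atom 4: C, bond orders sum to 2 (valence 4) → 2 H
  atom 5: C, bond orders sum to 2 (valence 4) → 2 H
  atom 6: S, bond orders sum to 1 (valence 2) → 1 H
  atom 7: C, bond orders sum to 3 (valence 4) → 1 H
  atom 8: C, bond orders sum to 4 (valence 4) → 0 H
  atom 9: C, bond orders sum to 4 (valence 4) → 0 H
  atom 10: O, bond orders sum to 2 (valence 2) → 0 H
  atom 11: N, bond orders sum to 1 (valence 3) → 2 H
  atom 12: C, bond orders sum to 4 (valence 4) → 0 H
  atom 13: C, bond orders sum to 3 (valence 4) → 1 H
  atom 14: C, bond orders sum to 4 (valence 4) → 0 H
  atom 15: O, bond orders sum to 2 (valence 2) → 0 H
  atom 16: C, bond orders sum to 1 (valence 4) → 3 H
Total hydrogens: 12.

12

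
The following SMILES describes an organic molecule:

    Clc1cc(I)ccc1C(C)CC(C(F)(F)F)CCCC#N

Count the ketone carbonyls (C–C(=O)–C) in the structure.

0

Scan the SMILES for the ketone motif — none present.
Groups that are present: 1 nitrile.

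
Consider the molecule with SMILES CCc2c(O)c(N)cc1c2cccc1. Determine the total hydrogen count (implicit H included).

Walk through each heavy atom and fill implicit hydrogens from standard valence (C 4, N 3, O 2, S 2, halogen 1); for lowercase aromatic atoms, an aromatic c carries 1 H when it has two neighbours and 0 H with three, and aromatic n carries 0 H:
  atom 1: C, bond orders sum to 1 (valence 4) → 3 H
  atom 2: C, bond orders sum to 2 (valence 4) → 2 H
  atom 3: aromatic c, 3 neighbours → 0 H
  atom 4: aromatic c, 3 neighbours → 0 H
  atom 5: O, bond orders sum to 1 (valence 2) → 1 H
  atom 6: aromatic c, 3 neighbours → 0 H
  atom 7: N, bond orders sum to 1 (valence 3) → 2 H
  atom 8: aromatic c, 2 neighbours → 1 H
  atom 9: aromatic c, 3 neighbours → 0 H
  atom 10: aromatic c, 3 neighbours → 0 H
  atom 11: aromatic c, 2 neighbours → 1 H
  atom 12: aromatic c, 2 neighbours → 1 H
  atom 13: aromatic c, 2 neighbours → 1 H
  atom 14: aromatic c, 2 neighbours → 1 H
Total hydrogens: 13.

13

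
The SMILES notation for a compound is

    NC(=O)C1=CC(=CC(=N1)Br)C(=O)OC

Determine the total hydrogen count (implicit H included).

Walk through each heavy atom and fill implicit hydrogens from standard valence (C 4, N 3, O 2, S 2, halogen 1):
  atom 1: N, bond orders sum to 1 (valence 3) → 2 H
  atom 2: C, bond orders sum to 4 (valence 4) → 0 H
  atom 3: O, bond orders sum to 2 (valence 2) → 0 H
  atom 4: C, bond orders sum to 4 (valence 4) → 0 H
  atom 5: C, bond orders sum to 3 (valence 4) → 1 H
  atom 6: C, bond orders sum to 4 (valence 4) → 0 H
  atom 7: C, bond orders sum to 3 (valence 4) → 1 H
  atom 8: C, bond orders sum to 4 (valence 4) → 0 H
  atom 9: N, bond orders sum to 3 (valence 3) → 0 H
  atom 10: Br (halogen, monovalent) → 0 H
  atom 11: C, bond orders sum to 4 (valence 4) → 0 H
  atom 12: O, bond orders sum to 2 (valence 2) → 0 H
  atom 13: O, bond orders sum to 2 (valence 2) → 0 H
  atom 14: C, bond orders sum to 1 (valence 4) → 3 H
Total hydrogens: 7.

7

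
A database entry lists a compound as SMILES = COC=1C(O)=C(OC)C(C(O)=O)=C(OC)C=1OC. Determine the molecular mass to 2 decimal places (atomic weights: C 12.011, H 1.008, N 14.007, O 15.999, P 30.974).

First, the molecular formula is C11H14O7 (counting implicit H from valence).
  C: 11 × 12.011 = 132.121
  H: 14 × 1.008 = 14.112
  O: 7 × 15.999 = 111.993
Sum: 11×12.011 + 14×1.008 + 7×15.999 = 258.226 → 258.23 g/mol.

258.23 g/mol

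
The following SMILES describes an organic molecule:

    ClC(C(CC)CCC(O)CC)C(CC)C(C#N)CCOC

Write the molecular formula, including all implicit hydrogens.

C17H32ClNO2

Walk through each heavy atom and fill implicit hydrogens from standard valence (C 4, N 3, O 2, S 2, halogen 1):
  atom 1: Cl (halogen, monovalent) → 0 H
  atom 2: C, bond orders sum to 3 (valence 4) → 1 H
  atom 3: C, bond orders sum to 3 (valence 4) → 1 H
  atom 4: C, bond orders sum to 2 (valence 4) → 2 H
  atom 5: C, bond orders sum to 1 (valence 4) → 3 H
  atom 6: C, bond orders sum to 2 (valence 4) → 2 H
  atom 7: C, bond orders sum to 2 (valence 4) → 2 H
  atom 8: C, bond orders sum to 3 (valence 4) → 1 H
  atom 9: O, bond orders sum to 1 (valence 2) → 1 H
  atom 10: C, bond orders sum to 2 (valence 4) → 2 H
  atom 11: C, bond orders sum to 1 (valence 4) → 3 H
  atom 12: C, bond orders sum to 3 (valence 4) → 1 H
  atom 13: C, bond orders sum to 2 (valence 4) → 2 H
  atom 14: C, bond orders sum to 1 (valence 4) → 3 H
  atom 15: C, bond orders sum to 3 (valence 4) → 1 H
  atom 16: C, bond orders sum to 4 (valence 4) → 0 H
  atom 17: N, bond orders sum to 3 (valence 3) → 0 H
  atom 18: C, bond orders sum to 2 (valence 4) → 2 H
  atom 19: C, bond orders sum to 2 (valence 4) → 2 H
  atom 20: O, bond orders sum to 2 (valence 2) → 0 H
  atom 21: C, bond orders sum to 1 (valence 4) → 3 H
Totals → C:17, H:32, Cl:1, N:1, O:2.
In Hill order: C17H32ClNO2.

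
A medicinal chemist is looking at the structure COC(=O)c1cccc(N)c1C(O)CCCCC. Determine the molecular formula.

Walk through each heavy atom and fill implicit hydrogens from standard valence (C 4, N 3, O 2, S 2, halogen 1); for lowercase aromatic atoms, an aromatic c carries 1 H when it has two neighbours and 0 H with three, and aromatic n carries 0 H:
  atom 1: C, bond orders sum to 1 (valence 4) → 3 H
  atom 2: O, bond orders sum to 2 (valence 2) → 0 H
  atom 3: C, bond orders sum to 4 (valence 4) → 0 H
  atom 4: O, bond orders sum to 2 (valence 2) → 0 H
  atom 5: aromatic c, 3 neighbours → 0 H
  atom 6: aromatic c, 2 neighbours → 1 H
  atom 7: aromatic c, 2 neighbours → 1 H
  atom 8: aromatic c, 2 neighbours → 1 H
  atom 9: aromatic c, 3 neighbours → 0 H
  atom 10: N, bond orders sum to 1 (valence 3) → 2 H
  atom 11: aromatic c, 3 neighbours → 0 H
  atom 12: C, bond orders sum to 3 (valence 4) → 1 H
  atom 13: O, bond orders sum to 1 (valence 2) → 1 H
  atom 14: C, bond orders sum to 2 (valence 4) → 2 H
  atom 15: C, bond orders sum to 2 (valence 4) → 2 H
  atom 16: C, bond orders sum to 2 (valence 4) → 2 H
  atom 17: C, bond orders sum to 2 (valence 4) → 2 H
  atom 18: C, bond orders sum to 1 (valence 4) → 3 H
Totals → C:14, H:21, N:1, O:3.

C14H21NO3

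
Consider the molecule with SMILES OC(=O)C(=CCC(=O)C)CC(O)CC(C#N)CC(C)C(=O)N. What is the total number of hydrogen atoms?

Walk through each heavy atom and fill implicit hydrogens from standard valence (C 4, N 3, O 2, S 2, halogen 1):
  atom 1: O, bond orders sum to 1 (valence 2) → 1 H
  atom 2: C, bond orders sum to 4 (valence 4) → 0 H
  atom 3: O, bond orders sum to 2 (valence 2) → 0 H
  atom 4: C, bond orders sum to 4 (valence 4) → 0 H
  atom 5: C, bond orders sum to 3 (valence 4) → 1 H
  atom 6: C, bond orders sum to 2 (valence 4) → 2 H
  atom 7: C, bond orders sum to 4 (valence 4) → 0 H
  atom 8: O, bond orders sum to 2 (valence 2) → 0 H
  atom 9: C, bond orders sum to 1 (valence 4) → 3 H
  atom 10: C, bond orders sum to 2 (valence 4) → 2 H
  atom 11: C, bond orders sum to 3 (valence 4) → 1 H
  atom 12: O, bond orders sum to 1 (valence 2) → 1 H
  atom 13: C, bond orders sum to 2 (valence 4) → 2 H
  atom 14: C, bond orders sum to 3 (valence 4) → 1 H
  atom 15: C, bond orders sum to 4 (valence 4) → 0 H
  atom 16: N, bond orders sum to 3 (valence 3) → 0 H
  atom 17: C, bond orders sum to 2 (valence 4) → 2 H
  atom 18: C, bond orders sum to 3 (valence 4) → 1 H
  atom 19: C, bond orders sum to 1 (valence 4) → 3 H
  atom 20: C, bond orders sum to 4 (valence 4) → 0 H
  atom 21: O, bond orders sum to 2 (valence 2) → 0 H
  atom 22: N, bond orders sum to 1 (valence 3) → 2 H
Total hydrogens: 22.

22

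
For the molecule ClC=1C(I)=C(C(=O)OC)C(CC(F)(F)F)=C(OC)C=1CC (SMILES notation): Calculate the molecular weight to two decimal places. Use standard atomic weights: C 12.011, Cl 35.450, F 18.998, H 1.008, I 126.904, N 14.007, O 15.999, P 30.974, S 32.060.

First, the molecular formula is C13H13ClF3IO3 (counting implicit H from valence).
  C: 13 × 12.011 = 156.143
  Cl: 1 × 35.450 = 35.450
  F: 3 × 18.998 = 56.994
  H: 13 × 1.008 = 13.104
  I: 1 × 126.904 = 126.904
  O: 3 × 15.999 = 47.997
Sum: 13×12.011 + 1×35.450 + 3×18.998 + 13×1.008 + 1×126.904 + 3×15.999 = 436.592 → 436.59 g/mol.

436.59 g/mol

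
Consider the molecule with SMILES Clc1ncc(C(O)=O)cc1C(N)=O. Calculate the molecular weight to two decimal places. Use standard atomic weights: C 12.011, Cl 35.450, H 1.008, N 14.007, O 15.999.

200.58 g/mol

First, the molecular formula is C7H5ClN2O3 (counting implicit H from valence).
  C: 7 × 12.011 = 84.077
  Cl: 1 × 35.450 = 35.450
  H: 5 × 1.008 = 5.040
  N: 2 × 14.007 = 28.014
  O: 3 × 15.999 = 47.997
Sum: 7×12.011 + 1×35.450 + 5×1.008 + 2×14.007 + 3×15.999 = 200.578 → 200.58 g/mol.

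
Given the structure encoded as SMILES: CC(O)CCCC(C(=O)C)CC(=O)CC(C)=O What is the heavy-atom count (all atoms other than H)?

Every atom symbol written in the SMILES (organic subset) is one heavy atom; implicit H are not written.
Heavy atoms by element → C:13, O:4.
Total: 17.

17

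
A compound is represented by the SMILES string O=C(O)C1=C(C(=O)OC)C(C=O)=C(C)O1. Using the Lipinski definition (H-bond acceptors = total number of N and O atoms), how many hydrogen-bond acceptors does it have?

N atoms: 0; O atoms: 6.
Lipinski HBA = 0 + 6 = 6.

6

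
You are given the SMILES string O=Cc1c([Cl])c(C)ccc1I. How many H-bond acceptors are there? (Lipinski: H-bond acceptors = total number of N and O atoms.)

N atoms: 0; O atoms: 1.
Lipinski HBA = 0 + 1 = 1.

1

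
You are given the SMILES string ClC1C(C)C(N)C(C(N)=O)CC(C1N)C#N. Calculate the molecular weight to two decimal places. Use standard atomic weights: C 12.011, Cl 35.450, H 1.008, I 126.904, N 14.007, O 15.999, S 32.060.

244.72 g/mol

First, the molecular formula is C10H17ClN4O (counting implicit H from valence).
  C: 10 × 12.011 = 120.110
  Cl: 1 × 35.450 = 35.450
  H: 17 × 1.008 = 17.136
  N: 4 × 14.007 = 56.028
  O: 1 × 15.999 = 15.999
Sum: 10×12.011 + 1×35.450 + 17×1.008 + 4×14.007 + 1×15.999 = 244.723 → 244.72 g/mol.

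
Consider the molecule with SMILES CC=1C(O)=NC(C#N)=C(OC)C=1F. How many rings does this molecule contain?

In SMILES, each pair of matching ring-closure digits denotes one ring-closing bond; the number of such bonds equals the number of independent rings.
Ring-closure bonds here: 1.

1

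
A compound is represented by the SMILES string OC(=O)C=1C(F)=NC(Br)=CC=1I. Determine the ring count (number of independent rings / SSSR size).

In SMILES, each pair of matching ring-closure digits denotes one ring-closing bond; the number of such bonds equals the number of independent rings.
Ring-closure bonds here: 1.

1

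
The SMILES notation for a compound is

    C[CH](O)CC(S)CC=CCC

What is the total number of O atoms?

Scan the SMILES for O atoms (remember two-letter symbols like Cl and Br are single atoms).
Oxygen count: 1.

1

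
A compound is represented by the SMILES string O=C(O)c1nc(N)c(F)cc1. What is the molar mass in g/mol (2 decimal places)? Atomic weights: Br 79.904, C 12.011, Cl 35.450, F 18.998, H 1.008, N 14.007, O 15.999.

156.12 g/mol

First, the molecular formula is C6H5FN2O2 (counting implicit H from valence).
  C: 6 × 12.011 = 72.066
  F: 1 × 18.998 = 18.998
  H: 5 × 1.008 = 5.040
  N: 2 × 14.007 = 28.014
  O: 2 × 15.999 = 31.998
Sum: 6×12.011 + 1×18.998 + 5×1.008 + 2×14.007 + 2×15.999 = 156.116 → 156.12 g/mol.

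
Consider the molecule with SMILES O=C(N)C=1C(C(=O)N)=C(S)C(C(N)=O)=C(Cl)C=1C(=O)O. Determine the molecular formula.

C10H8ClN3O5S

Walk through each heavy atom and fill implicit hydrogens from standard valence (C 4, N 3, O 2, S 2, halogen 1):
  atom 1: O, bond orders sum to 2 (valence 2) → 0 H
  atom 2: C, bond orders sum to 4 (valence 4) → 0 H
  atom 3: N, bond orders sum to 1 (valence 3) → 2 H
  atom 4: C, bond orders sum to 4 (valence 4) → 0 H
  atom 5: C, bond orders sum to 4 (valence 4) → 0 H
  atom 6: C, bond orders sum to 4 (valence 4) → 0 H
  atom 7: O, bond orders sum to 2 (valence 2) → 0 H
  atom 8: N, bond orders sum to 1 (valence 3) → 2 H
  atom 9: C, bond orders sum to 4 (valence 4) → 0 H
  atom 10: S, bond orders sum to 1 (valence 2) → 1 H
  atom 11: C, bond orders sum to 4 (valence 4) → 0 H
  atom 12: C, bond orders sum to 4 (valence 4) → 0 H
  atom 13: N, bond orders sum to 1 (valence 3) → 2 H
  atom 14: O, bond orders sum to 2 (valence 2) → 0 H
  atom 15: C, bond orders sum to 4 (valence 4) → 0 H
  atom 16: Cl (halogen, monovalent) → 0 H
  atom 17: C, bond orders sum to 4 (valence 4) → 0 H
  atom 18: C, bond orders sum to 4 (valence 4) → 0 H
  atom 19: O, bond orders sum to 2 (valence 2) → 0 H
  atom 20: O, bond orders sum to 1 (valence 2) → 1 H
Totals → C:10, H:8, Cl:1, N:3, O:5, S:1.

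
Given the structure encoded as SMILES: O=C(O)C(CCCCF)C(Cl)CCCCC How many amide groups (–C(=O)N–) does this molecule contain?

Scan the SMILES for the amide motif — none present.
Groups that are present: 1 carboxylic acid.

0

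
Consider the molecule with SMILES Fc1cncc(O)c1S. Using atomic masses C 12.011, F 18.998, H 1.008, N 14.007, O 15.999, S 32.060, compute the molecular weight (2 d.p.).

First, the molecular formula is C5H4FNOS (counting implicit H from valence).
  C: 5 × 12.011 = 60.055
  F: 1 × 18.998 = 18.998
  H: 4 × 1.008 = 4.032
  N: 1 × 14.007 = 14.007
  O: 1 × 15.999 = 15.999
  S: 1 × 32.060 = 32.060
Sum: 5×12.011 + 1×18.998 + 4×1.008 + 1×14.007 + 1×15.999 + 1×32.060 = 145.151 → 145.15 g/mol.

145.15 g/mol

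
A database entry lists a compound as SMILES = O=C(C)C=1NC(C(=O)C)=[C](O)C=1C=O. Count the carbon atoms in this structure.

9

Count every carbon token in the SMILES (each C, including those in ring-closure positions and inside branches).
Carbon count: 9.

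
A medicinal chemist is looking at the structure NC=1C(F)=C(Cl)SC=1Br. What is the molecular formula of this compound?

Walk through each heavy atom and fill implicit hydrogens from standard valence (C 4, N 3, O 2, S 2, halogen 1):
  atom 1: N, bond orders sum to 1 (valence 3) → 2 H
  atom 2: C, bond orders sum to 4 (valence 4) → 0 H
  atom 3: C, bond orders sum to 4 (valence 4) → 0 H
  atom 4: F (halogen, monovalent) → 0 H
  atom 5: C, bond orders sum to 4 (valence 4) → 0 H
  atom 6: Cl (halogen, monovalent) → 0 H
  atom 7: S, bond orders sum to 2 (valence 2) → 0 H
  atom 8: C, bond orders sum to 4 (valence 4) → 0 H
  atom 9: Br (halogen, monovalent) → 0 H
Totals → C:4, H:2, Br:1, Cl:1, F:1, N:1, S:1.

C4H2BrClFNS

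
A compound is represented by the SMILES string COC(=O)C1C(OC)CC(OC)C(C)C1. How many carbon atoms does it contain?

11

Count every carbon token in the SMILES (each C, including those in ring-closure positions and inside branches).
Carbon count: 11.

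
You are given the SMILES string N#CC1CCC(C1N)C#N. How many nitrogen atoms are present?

Scan the SMILES for N atoms (remember two-letter symbols like Cl and Br are single atoms).
Nitrogen count: 3.

3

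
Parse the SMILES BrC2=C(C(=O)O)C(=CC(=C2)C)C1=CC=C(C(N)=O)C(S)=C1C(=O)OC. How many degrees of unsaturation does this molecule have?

11

Molecular formula: C17H14BrNO5S.
DoU = (2C + 2 + N − H − X) / 2, where X is the halogen count and O/S are ignored.
    = (2·17 + 2 + 1 − 14 − 1) / 2 = 22 / 2 = 11.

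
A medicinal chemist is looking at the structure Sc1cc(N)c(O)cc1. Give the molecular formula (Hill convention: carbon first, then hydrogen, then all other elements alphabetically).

C6H7NOS

Walk through each heavy atom and fill implicit hydrogens from standard valence (C 4, N 3, O 2, S 2, halogen 1); for lowercase aromatic atoms, an aromatic c carries 1 H when it has two neighbours and 0 H with three, and aromatic n carries 0 H:
  atom 1: S, bond orders sum to 1 (valence 2) → 1 H
  atom 2: aromatic c, 3 neighbours → 0 H
  atom 3: aromatic c, 2 neighbours → 1 H
  atom 4: aromatic c, 3 neighbours → 0 H
  atom 5: N, bond orders sum to 1 (valence 3) → 2 H
  atom 6: aromatic c, 3 neighbours → 0 H
  atom 7: O, bond orders sum to 1 (valence 2) → 1 H
  atom 8: aromatic c, 2 neighbours → 1 H
  atom 9: aromatic c, 2 neighbours → 1 H
Totals → C:6, H:7, N:1, O:1, S:1.
In Hill order: C6H7NOS.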